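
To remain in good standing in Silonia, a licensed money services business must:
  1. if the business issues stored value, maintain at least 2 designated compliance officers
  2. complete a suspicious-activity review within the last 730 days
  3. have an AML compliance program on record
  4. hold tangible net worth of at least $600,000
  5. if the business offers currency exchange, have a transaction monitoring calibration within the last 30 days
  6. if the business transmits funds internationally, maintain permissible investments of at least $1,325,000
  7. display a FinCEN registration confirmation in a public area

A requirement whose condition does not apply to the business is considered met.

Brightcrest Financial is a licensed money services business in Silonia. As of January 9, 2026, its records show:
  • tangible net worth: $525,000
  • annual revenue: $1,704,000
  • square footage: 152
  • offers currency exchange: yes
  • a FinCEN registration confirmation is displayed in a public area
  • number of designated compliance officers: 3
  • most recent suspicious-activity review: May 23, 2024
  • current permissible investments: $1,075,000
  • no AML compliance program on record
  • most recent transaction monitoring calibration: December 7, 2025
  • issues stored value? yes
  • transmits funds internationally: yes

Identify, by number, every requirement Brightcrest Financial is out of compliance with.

1. condition 'issues stored value' holds; designated compliance officers 3 ≥ 2 → met
2. suspicious-activity review 596 days ago vs limit 730 → met
3. AML compliance program absent → not met
4. tangible net worth $525,000 < $600,000 → not met
5. condition 'offers currency exchange' holds; transaction monitoring calibration 33 days ago vs limit 30 → not met
6. condition 'transmits funds internationally' holds; permissible investments $1,075,000 < $1,325,000 → not met
7. FinCEN registration confirmation present → met
Not met: 3, 4, 5, 6

3, 4, 5, 6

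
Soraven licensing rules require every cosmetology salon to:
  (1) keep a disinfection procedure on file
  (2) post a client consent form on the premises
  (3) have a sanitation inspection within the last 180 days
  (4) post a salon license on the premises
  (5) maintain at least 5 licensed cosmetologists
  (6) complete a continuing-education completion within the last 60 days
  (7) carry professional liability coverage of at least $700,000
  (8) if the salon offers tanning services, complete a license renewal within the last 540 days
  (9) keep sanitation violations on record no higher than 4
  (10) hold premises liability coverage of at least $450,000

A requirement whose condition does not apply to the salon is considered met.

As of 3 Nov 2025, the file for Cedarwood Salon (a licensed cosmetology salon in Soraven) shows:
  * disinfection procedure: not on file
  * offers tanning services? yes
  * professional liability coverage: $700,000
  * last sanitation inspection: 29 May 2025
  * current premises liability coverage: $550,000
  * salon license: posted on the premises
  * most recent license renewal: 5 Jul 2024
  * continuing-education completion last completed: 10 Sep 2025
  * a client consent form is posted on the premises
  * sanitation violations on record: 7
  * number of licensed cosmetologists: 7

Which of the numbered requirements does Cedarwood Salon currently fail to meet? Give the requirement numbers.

1, 9

1. disinfection procedure absent → not met
2. client consent form present → met
3. sanitation inspection 158 days ago vs limit 180 → met
4. salon license present → met
5. licensed cosmetologists 7 ≥ 5 → met
6. continuing-education completion 54 days ago vs limit 60 → met
7. professional liability coverage $700,000 ≥ $700,000 → met
8. condition 'offers tanning services' holds; license renewal 486 days ago vs limit 540 → met
9. sanitation violations on record 7 > 4 → not met
10. premises liability coverage $550,000 ≥ $450,000 → met
Not met: 1, 9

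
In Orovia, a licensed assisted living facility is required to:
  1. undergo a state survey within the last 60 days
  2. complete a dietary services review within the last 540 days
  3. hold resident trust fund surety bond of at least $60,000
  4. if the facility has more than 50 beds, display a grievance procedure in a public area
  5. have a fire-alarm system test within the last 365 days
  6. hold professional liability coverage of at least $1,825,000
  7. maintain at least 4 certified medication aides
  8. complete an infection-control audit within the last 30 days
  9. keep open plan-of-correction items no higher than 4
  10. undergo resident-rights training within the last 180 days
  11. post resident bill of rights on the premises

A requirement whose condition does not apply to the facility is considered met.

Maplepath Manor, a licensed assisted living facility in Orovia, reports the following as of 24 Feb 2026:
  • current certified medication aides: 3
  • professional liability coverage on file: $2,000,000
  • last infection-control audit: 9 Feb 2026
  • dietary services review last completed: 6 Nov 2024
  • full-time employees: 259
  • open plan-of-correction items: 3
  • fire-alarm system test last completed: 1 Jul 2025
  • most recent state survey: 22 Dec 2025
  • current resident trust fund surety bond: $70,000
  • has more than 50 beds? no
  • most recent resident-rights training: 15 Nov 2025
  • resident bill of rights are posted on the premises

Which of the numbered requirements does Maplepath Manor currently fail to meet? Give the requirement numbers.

1. state survey 64 days ago vs limit 60 → not met
2. dietary services review 475 days ago vs limit 540 → met
3. resident trust fund surety bond $70,000 ≥ $60,000 → met
4. condition 'has more than 50 beds' does not hold → requirement n/a → met
5. fire-alarm system test 238 days ago vs limit 365 → met
6. professional liability coverage $2,000,000 ≥ $1,825,000 → met
7. certified medication aides 3 < 4 → not met
8. infection-control audit 15 days ago vs limit 30 → met
9. open plan-of-correction items 3 ≤ 4 → met
10. resident-rights training 101 days ago vs limit 180 → met
11. resident bill of rights present → met
Not met: 1, 7

1, 7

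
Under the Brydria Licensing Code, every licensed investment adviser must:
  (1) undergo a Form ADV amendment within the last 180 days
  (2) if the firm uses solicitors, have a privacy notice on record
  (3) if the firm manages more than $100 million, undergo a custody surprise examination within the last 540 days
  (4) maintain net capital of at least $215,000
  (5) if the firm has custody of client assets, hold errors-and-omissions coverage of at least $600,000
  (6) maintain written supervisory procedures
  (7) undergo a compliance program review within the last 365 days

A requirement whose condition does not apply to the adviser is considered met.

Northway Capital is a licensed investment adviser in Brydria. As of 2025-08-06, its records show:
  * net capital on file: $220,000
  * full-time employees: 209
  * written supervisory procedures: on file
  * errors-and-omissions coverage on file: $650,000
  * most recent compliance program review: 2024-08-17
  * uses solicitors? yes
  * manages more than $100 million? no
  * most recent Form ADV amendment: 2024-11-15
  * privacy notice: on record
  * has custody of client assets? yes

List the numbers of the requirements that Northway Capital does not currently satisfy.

1

1. Form ADV amendment 264 days ago vs limit 180 → not met
2. condition 'uses solicitors' holds; privacy notice present → met
3. condition 'manages more than $100 million' does not hold → requirement n/a → met
4. net capital $220,000 ≥ $215,000 → met
5. condition 'has custody of client assets' holds; errors-and-omissions coverage $650,000 ≥ $600,000 → met
6. written supervisory procedures present → met
7. compliance program review 354 days ago vs limit 365 → met
Not met: 1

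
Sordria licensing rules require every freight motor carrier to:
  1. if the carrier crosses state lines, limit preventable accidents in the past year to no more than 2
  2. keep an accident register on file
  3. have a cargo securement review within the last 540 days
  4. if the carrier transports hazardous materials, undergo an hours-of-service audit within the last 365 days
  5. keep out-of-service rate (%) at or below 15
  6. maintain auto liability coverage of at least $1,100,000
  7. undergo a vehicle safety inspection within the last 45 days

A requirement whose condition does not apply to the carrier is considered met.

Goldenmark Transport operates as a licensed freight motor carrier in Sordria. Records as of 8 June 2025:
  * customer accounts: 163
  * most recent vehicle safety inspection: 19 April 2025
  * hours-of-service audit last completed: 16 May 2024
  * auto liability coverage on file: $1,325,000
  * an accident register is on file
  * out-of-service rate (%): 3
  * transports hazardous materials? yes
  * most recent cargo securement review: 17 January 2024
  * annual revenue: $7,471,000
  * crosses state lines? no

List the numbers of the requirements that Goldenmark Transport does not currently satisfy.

1. condition 'crosses state lines' does not hold → requirement n/a → met
2. accident register present → met
3. cargo securement review 508 days ago vs limit 540 → met
4. condition 'transports hazardous materials' holds; hours-of-service audit 388 days ago vs limit 365 → not met
5. out-of-service rate (%) 3 ≤ 15 → met
6. auto liability coverage $1,325,000 ≥ $1,100,000 → met
7. vehicle safety inspection 50 days ago vs limit 45 → not met
Not met: 4, 7

4, 7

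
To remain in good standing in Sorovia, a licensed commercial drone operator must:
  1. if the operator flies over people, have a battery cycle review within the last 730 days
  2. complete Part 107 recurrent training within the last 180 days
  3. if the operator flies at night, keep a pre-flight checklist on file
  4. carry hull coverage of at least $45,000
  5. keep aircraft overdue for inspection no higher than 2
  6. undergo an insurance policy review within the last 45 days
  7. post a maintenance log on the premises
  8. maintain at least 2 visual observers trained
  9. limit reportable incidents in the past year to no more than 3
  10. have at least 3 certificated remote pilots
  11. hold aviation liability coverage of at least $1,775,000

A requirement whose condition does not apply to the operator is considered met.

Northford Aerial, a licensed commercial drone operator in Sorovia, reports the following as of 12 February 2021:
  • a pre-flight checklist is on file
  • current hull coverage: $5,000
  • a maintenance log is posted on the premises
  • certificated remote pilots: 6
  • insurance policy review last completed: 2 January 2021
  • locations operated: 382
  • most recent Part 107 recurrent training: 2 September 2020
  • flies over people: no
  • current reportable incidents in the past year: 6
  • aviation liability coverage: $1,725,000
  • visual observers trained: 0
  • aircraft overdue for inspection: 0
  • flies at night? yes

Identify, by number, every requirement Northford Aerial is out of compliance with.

1. condition 'flies over people' does not hold → requirement n/a → met
2. Part 107 recurrent training 163 days ago vs limit 180 → met
3. condition 'flies at night' holds; pre-flight checklist present → met
4. hull coverage $5,000 < $45,000 → not met
5. aircraft overdue for inspection 0 ≤ 2 → met
6. insurance policy review 41 days ago vs limit 45 → met
7. maintenance log present → met
8. visual observers trained 0 < 2 → not met
9. reportable incidents in the past year 6 > 3 → not met
10. certificated remote pilots 6 ≥ 3 → met
11. aviation liability coverage $1,725,000 < $1,775,000 → not met
Not met: 4, 8, 9, 11

4, 8, 9, 11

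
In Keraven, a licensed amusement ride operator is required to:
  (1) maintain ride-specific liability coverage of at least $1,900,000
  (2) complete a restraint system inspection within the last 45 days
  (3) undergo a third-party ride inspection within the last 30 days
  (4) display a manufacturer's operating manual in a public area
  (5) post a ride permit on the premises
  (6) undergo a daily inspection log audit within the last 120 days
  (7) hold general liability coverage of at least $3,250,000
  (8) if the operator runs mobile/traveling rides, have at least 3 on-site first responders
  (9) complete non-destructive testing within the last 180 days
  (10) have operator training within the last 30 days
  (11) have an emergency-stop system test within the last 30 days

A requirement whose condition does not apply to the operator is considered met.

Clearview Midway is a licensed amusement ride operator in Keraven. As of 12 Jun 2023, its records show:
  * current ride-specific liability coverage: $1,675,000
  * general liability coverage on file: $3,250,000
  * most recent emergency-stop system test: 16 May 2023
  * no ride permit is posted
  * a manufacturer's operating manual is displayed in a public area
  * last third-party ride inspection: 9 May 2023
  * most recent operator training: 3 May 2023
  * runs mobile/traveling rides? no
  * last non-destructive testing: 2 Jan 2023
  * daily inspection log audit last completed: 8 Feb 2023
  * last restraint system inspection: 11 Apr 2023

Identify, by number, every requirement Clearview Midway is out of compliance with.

1, 2, 3, 5, 6, 10

1. ride-specific liability coverage $1,675,000 < $1,900,000 → not met
2. restraint system inspection 62 days ago vs limit 45 → not met
3. third-party ride inspection 34 days ago vs limit 30 → not met
4. manufacturer's operating manual present → met
5. ride permit absent → not met
6. daily inspection log audit 124 days ago vs limit 120 → not met
7. general liability coverage $3,250,000 ≥ $3,250,000 → met
8. condition 'runs mobile/traveling rides' does not hold → requirement n/a → met
9. non-destructive testing 161 days ago vs limit 180 → met
10. operator training 40 days ago vs limit 30 → not met
11. emergency-stop system test 27 days ago vs limit 30 → met
Not met: 1, 2, 3, 5, 6, 10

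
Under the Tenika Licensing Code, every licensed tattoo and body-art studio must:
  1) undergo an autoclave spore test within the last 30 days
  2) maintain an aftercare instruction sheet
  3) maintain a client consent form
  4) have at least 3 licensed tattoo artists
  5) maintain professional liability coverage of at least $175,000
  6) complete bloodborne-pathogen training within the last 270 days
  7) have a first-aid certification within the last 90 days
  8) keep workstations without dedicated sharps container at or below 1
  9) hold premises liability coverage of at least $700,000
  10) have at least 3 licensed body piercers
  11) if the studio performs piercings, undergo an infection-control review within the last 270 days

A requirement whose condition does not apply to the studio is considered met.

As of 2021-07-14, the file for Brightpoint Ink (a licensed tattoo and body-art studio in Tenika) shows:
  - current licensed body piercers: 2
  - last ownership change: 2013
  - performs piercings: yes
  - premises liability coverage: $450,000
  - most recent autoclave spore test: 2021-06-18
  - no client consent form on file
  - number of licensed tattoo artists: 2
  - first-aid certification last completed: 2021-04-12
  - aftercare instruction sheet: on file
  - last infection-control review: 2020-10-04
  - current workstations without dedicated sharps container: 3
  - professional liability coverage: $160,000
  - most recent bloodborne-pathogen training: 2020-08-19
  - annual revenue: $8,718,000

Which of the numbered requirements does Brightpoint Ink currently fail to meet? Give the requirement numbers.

3, 4, 5, 6, 7, 8, 9, 10, 11

1. autoclave spore test 26 days ago vs limit 30 → met
2. aftercare instruction sheet present → met
3. client consent form absent → not met
4. licensed tattoo artists 2 < 3 → not met
5. professional liability coverage $160,000 < $175,000 → not met
6. bloodborne-pathogen training 329 days ago vs limit 270 → not met
7. first-aid certification 93 days ago vs limit 90 → not met
8. workstations without dedicated sharps container 3 > 1 → not met
9. premises liability coverage $450,000 < $700,000 → not met
10. licensed body piercers 2 < 3 → not met
11. condition 'performs piercings' holds; infection-control review 283 days ago vs limit 270 → not met
Not met: 3, 4, 5, 6, 7, 8, 9, 10, 11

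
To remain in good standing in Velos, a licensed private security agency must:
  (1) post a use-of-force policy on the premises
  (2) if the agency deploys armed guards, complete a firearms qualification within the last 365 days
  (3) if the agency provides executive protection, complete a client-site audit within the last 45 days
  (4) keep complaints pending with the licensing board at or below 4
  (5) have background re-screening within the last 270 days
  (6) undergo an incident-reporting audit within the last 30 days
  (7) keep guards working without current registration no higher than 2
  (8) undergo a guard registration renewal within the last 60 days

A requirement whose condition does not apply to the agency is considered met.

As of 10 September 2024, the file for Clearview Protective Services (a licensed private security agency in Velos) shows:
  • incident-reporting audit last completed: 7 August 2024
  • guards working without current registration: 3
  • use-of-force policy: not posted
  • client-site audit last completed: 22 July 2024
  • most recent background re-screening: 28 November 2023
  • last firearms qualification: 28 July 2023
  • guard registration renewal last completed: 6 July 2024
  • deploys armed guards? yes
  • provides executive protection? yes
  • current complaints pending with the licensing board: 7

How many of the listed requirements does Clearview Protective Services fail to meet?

1. use-of-force policy absent → not met
2. condition 'deploys armed guards' holds; firearms qualification 410 days ago vs limit 365 → not met
3. condition 'provides executive protection' holds; client-site audit 50 days ago vs limit 45 → not met
4. complaints pending with the licensing board 7 > 4 → not met
5. background re-screening 287 days ago vs limit 270 → not met
6. incident-reporting audit 34 days ago vs limit 30 → not met
7. guards working without current registration 3 > 2 → not met
8. guard registration renewal 66 days ago vs limit 60 → not met
Not met: 8 of 8

8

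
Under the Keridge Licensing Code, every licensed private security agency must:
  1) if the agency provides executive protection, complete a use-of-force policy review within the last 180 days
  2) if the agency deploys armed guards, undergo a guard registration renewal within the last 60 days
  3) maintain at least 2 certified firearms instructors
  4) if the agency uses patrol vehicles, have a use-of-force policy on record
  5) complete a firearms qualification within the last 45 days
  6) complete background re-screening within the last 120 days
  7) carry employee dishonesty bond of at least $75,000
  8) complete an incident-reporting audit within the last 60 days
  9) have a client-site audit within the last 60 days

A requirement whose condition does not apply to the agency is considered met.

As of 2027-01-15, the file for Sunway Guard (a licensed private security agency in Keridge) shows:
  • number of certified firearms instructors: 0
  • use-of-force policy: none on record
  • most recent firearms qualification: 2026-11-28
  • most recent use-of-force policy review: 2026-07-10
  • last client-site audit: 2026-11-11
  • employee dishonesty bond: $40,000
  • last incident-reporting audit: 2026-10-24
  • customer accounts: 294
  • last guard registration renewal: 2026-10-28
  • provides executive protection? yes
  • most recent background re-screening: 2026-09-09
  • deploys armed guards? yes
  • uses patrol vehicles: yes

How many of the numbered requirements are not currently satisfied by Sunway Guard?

9

1. condition 'provides executive protection' holds; use-of-force policy review 189 days ago vs limit 180 → not met
2. condition 'deploys armed guards' holds; guard registration renewal 79 days ago vs limit 60 → not met
3. certified firearms instructors 0 < 2 → not met
4. condition 'uses patrol vehicles' holds; use-of-force policy absent → not met
5. firearms qualification 48 days ago vs limit 45 → not met
6. background re-screening 128 days ago vs limit 120 → not met
7. employee dishonesty bond $40,000 < $75,000 → not met
8. incident-reporting audit 83 days ago vs limit 60 → not met
9. client-site audit 65 days ago vs limit 60 → not met
Not met: 9 of 9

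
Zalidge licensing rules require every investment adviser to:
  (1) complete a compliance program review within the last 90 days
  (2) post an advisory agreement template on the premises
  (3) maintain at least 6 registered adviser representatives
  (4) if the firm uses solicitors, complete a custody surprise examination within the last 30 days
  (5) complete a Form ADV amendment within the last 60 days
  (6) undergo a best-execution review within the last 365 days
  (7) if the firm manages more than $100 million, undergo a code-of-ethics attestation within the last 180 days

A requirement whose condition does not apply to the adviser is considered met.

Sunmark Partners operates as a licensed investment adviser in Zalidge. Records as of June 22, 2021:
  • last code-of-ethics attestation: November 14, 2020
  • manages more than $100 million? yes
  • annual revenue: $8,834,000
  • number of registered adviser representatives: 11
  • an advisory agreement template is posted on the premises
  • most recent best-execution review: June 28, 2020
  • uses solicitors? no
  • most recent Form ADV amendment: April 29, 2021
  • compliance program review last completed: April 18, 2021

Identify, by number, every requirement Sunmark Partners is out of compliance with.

1. compliance program review 65 days ago vs limit 90 → met
2. advisory agreement template present → met
3. registered adviser representatives 11 ≥ 6 → met
4. condition 'uses solicitors' does not hold → requirement n/a → met
5. Form ADV amendment 54 days ago vs limit 60 → met
6. best-execution review 359 days ago vs limit 365 → met
7. condition 'manages more than $100 million' holds; code-of-ethics attestation 220 days ago vs limit 180 → not met
Not met: 7

7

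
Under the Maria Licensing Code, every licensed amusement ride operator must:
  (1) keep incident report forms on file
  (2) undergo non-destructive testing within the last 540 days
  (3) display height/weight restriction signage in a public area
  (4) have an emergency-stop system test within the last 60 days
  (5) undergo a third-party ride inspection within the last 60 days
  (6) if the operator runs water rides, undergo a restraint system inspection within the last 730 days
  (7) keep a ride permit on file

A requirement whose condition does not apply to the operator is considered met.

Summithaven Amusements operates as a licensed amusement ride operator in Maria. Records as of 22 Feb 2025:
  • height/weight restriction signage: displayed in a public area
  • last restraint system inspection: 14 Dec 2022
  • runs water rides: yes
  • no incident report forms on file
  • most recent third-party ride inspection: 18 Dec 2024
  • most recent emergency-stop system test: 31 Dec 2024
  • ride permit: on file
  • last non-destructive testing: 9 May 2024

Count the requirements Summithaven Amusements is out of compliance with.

1. incident report forms absent → not met
2. non-destructive testing 289 days ago vs limit 540 → met
3. height/weight restriction signage present → met
4. emergency-stop system test 53 days ago vs limit 60 → met
5. third-party ride inspection 66 days ago vs limit 60 → not met
6. condition 'runs water rides' holds; restraint system inspection 801 days ago vs limit 730 → not met
7. ride permit present → met
Not met: 3 of 7

3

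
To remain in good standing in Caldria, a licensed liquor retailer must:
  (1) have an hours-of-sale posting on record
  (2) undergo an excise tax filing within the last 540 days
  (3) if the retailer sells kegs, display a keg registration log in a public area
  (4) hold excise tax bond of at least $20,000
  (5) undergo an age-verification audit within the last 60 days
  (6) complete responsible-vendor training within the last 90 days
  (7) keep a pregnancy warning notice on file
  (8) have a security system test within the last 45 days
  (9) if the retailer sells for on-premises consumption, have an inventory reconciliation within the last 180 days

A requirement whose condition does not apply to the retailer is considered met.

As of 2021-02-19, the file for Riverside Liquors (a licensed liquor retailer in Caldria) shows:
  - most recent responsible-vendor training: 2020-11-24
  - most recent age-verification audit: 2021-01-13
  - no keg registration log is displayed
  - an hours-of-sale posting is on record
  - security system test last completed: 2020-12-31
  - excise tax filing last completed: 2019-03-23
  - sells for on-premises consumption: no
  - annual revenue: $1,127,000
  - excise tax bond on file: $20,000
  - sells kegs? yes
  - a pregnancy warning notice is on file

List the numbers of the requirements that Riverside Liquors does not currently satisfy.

2, 3, 8

1. hours-of-sale posting present → met
2. excise tax filing 699 days ago vs limit 540 → not met
3. condition 'sells kegs' holds; keg registration log absent → not met
4. excise tax bond $20,000 ≥ $20,000 → met
5. age-verification audit 37 days ago vs limit 60 → met
6. responsible-vendor training 87 days ago vs limit 90 → met
7. pregnancy warning notice present → met
8. security system test 50 days ago vs limit 45 → not met
9. condition 'sells for on-premises consumption' does not hold → requirement n/a → met
Not met: 2, 3, 8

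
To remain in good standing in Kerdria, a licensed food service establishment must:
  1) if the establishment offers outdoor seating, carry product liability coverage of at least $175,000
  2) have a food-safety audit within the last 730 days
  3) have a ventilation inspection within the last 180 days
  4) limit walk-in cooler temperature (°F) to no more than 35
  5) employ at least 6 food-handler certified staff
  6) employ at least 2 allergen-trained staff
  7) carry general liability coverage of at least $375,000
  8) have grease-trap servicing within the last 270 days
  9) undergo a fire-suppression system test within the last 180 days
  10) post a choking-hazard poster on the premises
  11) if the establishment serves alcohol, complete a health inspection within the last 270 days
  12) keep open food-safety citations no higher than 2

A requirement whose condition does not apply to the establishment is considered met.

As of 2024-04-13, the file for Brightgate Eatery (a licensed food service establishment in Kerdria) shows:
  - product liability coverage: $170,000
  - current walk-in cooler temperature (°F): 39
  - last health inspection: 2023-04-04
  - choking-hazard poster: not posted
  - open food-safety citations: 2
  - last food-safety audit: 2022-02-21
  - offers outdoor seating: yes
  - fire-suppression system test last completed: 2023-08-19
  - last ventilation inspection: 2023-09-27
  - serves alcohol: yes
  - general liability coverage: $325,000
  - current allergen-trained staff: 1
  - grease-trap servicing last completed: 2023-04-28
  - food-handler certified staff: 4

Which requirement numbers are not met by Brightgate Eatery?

1, 2, 3, 4, 5, 6, 7, 8, 9, 10, 11

1. condition 'offers outdoor seating' holds; product liability coverage $170,000 < $175,000 → not met
2. food-safety audit 782 days ago vs limit 730 → not met
3. ventilation inspection 199 days ago vs limit 180 → not met
4. walk-in cooler temperature (°F) 39 > 35 → not met
5. food-handler certified staff 4 < 6 → not met
6. allergen-trained staff 1 < 2 → not met
7. general liability coverage $325,000 < $375,000 → not met
8. grease-trap servicing 351 days ago vs limit 270 → not met
9. fire-suppression system test 238 days ago vs limit 180 → not met
10. choking-hazard poster absent → not met
11. condition 'serves alcohol' holds; health inspection 375 days ago vs limit 270 → not met
12. open food-safety citations 2 ≤ 2 → met
Not met: 1, 2, 3, 4, 5, 6, 7, 8, 9, 10, 11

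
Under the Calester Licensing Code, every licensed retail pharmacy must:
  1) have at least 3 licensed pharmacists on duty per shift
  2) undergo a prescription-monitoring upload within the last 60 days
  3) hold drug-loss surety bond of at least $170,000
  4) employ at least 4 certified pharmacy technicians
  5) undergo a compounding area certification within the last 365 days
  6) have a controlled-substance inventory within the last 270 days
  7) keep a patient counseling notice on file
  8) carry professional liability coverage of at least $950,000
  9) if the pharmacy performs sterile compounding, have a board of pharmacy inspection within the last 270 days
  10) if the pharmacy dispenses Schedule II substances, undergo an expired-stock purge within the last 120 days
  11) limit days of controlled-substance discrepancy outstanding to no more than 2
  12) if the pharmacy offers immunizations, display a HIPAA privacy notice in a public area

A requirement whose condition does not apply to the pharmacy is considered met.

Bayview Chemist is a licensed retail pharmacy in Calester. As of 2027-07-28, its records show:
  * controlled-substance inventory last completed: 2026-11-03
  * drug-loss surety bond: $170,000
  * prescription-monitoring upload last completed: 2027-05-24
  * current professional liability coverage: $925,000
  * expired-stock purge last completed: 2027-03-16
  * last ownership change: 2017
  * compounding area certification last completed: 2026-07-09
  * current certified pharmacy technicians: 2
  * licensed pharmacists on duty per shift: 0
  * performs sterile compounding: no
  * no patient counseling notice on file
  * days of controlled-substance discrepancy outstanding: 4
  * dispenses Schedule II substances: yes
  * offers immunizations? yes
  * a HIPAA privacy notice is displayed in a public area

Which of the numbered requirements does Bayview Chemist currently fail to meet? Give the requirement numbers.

1, 2, 4, 5, 7, 8, 10, 11

1. licensed pharmacists on duty per shift 0 < 3 → not met
2. prescription-monitoring upload 65 days ago vs limit 60 → not met
3. drug-loss surety bond $170,000 ≥ $170,000 → met
4. certified pharmacy technicians 2 < 4 → not met
5. compounding area certification 384 days ago vs limit 365 → not met
6. controlled-substance inventory 267 days ago vs limit 270 → met
7. patient counseling notice absent → not met
8. professional liability coverage $925,000 < $950,000 → not met
9. condition 'performs sterile compounding' does not hold → requirement n/a → met
10. condition 'dispenses Schedule II substances' holds; expired-stock purge 134 days ago vs limit 120 → not met
11. days of controlled-substance discrepancy outstanding 4 > 2 → not met
12. condition 'offers immunizations' holds; HIPAA privacy notice present → met
Not met: 1, 2, 4, 5, 7, 8, 10, 11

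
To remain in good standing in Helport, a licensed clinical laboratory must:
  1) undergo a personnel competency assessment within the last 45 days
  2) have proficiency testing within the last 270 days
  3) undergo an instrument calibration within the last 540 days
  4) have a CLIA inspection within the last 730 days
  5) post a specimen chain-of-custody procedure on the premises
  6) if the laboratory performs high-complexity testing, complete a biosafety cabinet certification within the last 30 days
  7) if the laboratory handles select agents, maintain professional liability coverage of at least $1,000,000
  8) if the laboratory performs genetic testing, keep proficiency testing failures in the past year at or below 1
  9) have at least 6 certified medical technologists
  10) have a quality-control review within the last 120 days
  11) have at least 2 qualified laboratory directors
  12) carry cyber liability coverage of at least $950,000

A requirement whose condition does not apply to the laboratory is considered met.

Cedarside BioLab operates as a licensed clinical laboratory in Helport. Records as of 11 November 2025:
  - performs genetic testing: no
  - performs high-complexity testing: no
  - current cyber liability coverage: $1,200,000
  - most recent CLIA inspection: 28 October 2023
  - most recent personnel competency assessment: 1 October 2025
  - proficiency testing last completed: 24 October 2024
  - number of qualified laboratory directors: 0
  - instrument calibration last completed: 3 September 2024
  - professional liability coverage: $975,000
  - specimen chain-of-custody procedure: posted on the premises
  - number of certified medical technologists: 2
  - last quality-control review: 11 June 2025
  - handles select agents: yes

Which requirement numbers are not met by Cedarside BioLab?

1. personnel competency assessment 41 days ago vs limit 45 → met
2. proficiency testing 383 days ago vs limit 270 → not met
3. instrument calibration 434 days ago vs limit 540 → met
4. CLIA inspection 745 days ago vs limit 730 → not met
5. specimen chain-of-custody procedure present → met
6. condition 'performs high-complexity testing' does not hold → requirement n/a → met
7. condition 'handles select agents' holds; professional liability coverage $975,000 < $1,000,000 → not met
8. condition 'performs genetic testing' does not hold → requirement n/a → met
9. certified medical technologists 2 < 6 → not met
10. quality-control review 153 days ago vs limit 120 → not met
11. qualified laboratory directors 0 < 2 → not met
12. cyber liability coverage $1,200,000 ≥ $950,000 → met
Not met: 2, 4, 7, 9, 10, 11

2, 4, 7, 9, 10, 11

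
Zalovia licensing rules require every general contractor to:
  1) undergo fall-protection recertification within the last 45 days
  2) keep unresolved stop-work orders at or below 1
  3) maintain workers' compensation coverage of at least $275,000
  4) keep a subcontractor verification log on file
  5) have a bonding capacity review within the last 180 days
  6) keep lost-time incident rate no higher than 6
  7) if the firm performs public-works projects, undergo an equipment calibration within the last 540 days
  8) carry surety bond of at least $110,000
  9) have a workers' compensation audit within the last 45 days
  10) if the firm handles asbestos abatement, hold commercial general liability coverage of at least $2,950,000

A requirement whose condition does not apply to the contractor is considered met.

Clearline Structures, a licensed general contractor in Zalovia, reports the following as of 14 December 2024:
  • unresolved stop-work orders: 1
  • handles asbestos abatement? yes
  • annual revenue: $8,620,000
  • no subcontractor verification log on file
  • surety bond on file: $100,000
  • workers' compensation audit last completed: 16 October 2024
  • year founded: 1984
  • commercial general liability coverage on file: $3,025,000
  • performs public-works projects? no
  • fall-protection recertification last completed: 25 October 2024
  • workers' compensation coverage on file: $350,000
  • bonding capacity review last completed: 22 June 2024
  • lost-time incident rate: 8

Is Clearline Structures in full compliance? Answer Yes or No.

1. fall-protection recertification 50 days ago vs limit 45 → not met
2. unresolved stop-work orders 1 ≤ 1 → met
3. workers' compensation coverage $350,000 ≥ $275,000 → met
4. subcontractor verification log absent → not met
5. bonding capacity review 175 days ago vs limit 180 → met
6. lost-time incident rate 8 > 6 → not met
7. condition 'performs public-works projects' does not hold → requirement n/a → met
8. surety bond $100,000 < $110,000 → not met
9. workers' compensation audit 59 days ago vs limit 45 → not met
10. condition 'handles asbestos abatement' holds; commercial general liability coverage $3,025,000 ≥ $2,950,000 → met
Not met: 1, 4, 6, 8, 9

No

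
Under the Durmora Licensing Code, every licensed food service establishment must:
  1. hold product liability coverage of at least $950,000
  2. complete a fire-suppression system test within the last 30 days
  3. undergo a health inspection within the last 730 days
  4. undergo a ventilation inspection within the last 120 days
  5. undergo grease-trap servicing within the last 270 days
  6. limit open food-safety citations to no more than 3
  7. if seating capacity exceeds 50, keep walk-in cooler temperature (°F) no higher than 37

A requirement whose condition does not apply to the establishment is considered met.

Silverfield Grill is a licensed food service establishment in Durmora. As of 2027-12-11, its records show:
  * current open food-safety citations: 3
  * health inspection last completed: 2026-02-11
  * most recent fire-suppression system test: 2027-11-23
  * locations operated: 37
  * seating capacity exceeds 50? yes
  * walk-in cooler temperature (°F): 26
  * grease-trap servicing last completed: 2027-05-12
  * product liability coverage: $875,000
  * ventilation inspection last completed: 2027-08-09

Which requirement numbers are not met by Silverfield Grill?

1, 4

1. product liability coverage $875,000 < $950,000 → not met
2. fire-suppression system test 18 days ago vs limit 30 → met
3. health inspection 668 days ago vs limit 730 → met
4. ventilation inspection 124 days ago vs limit 120 → not met
5. grease-trap servicing 213 days ago vs limit 270 → met
6. open food-safety citations 3 ≤ 3 → met
7. condition 'seating capacity exceeds 50' holds; walk-in cooler temperature (°F) 26 ≤ 37 → met
Not met: 1, 4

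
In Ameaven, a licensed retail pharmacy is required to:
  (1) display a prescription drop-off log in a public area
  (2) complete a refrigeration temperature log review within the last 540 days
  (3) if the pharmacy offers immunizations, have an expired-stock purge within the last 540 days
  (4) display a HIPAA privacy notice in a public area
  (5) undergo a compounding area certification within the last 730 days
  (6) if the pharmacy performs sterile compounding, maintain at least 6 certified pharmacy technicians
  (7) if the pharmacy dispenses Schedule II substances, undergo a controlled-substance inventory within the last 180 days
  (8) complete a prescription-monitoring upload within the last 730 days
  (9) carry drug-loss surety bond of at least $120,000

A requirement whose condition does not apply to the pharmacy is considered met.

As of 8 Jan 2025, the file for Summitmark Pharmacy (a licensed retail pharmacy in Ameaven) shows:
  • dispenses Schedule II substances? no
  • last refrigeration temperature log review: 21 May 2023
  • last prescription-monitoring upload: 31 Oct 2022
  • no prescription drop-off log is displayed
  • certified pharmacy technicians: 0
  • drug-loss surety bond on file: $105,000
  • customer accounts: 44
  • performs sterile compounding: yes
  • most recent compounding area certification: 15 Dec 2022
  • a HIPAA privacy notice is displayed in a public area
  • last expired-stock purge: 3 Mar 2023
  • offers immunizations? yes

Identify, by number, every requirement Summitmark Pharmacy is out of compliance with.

1, 2, 3, 5, 6, 8, 9

1. prescription drop-off log absent → not met
2. refrigeration temperature log review 598 days ago vs limit 540 → not met
3. condition 'offers immunizations' holds; expired-stock purge 677 days ago vs limit 540 → not met
4. HIPAA privacy notice present → met
5. compounding area certification 755 days ago vs limit 730 → not met
6. condition 'performs sterile compounding' holds; certified pharmacy technicians 0 < 6 → not met
7. condition 'dispenses Schedule II substances' does not hold → requirement n/a → met
8. prescription-monitoring upload 800 days ago vs limit 730 → not met
9. drug-loss surety bond $105,000 < $120,000 → not met
Not met: 1, 2, 3, 5, 6, 8, 9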